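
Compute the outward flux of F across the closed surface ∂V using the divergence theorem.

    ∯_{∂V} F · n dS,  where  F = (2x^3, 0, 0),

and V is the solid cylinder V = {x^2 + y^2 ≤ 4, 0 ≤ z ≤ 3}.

By the divergence theorem,

    ∯_{∂V} F · n dS = ∭_V (∇ · F) dV.

Compute the divergence:
    ∇ · F = ∂F_x/∂x + ∂F_y/∂y + ∂F_z/∂z = 6x^2 + 0 + 0 = 6x^2.

In cylindrical coordinates, x = r cos(θ), y = r sin(θ), z = z, dV = r dr dθ dz, with 0 ≤ r ≤ 2, 0 ≤ θ ≤ 2π, 0 ≤ z ≤ 3.

The integrand, after substitution and multiplying by the volume element, becomes (6r^2cos(θ)^2) · r, so

    ∭_V (∇·F) dV = ∫_0^{2π} ∫_0^{2} ∫_0^{3} (6r^2cos(θ)^2) · r dz dr dθ.

Inner (z from 0 to 3): 18r^3cos(θ)^2.
Middle (r from 0 to 2): 72cos(θ)^2.
Outer (θ from 0 to 2π): 72π.

Therefore ∯_{∂V} F · n dS = 72π.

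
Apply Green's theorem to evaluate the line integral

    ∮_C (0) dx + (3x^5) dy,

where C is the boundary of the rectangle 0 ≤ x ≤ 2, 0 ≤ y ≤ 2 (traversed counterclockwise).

Green's theorem converts the closed line integral into a double integral over the enclosed region D:

    ∮_C P dx + Q dy = ∬_D (∂Q/∂x - ∂P/∂y) dA.

Here P = 0, Q = 3x^5, so

    ∂Q/∂x = 15x^4,    ∂P/∂y = 0,
    ∂Q/∂x - ∂P/∂y = 15x^4.

D is the region 0 ≤ x ≤ 2, 0 ≤ y ≤ 2. Evaluating the double integral:

    ∬_D (15x^4) dA = ∫_0^{2} ∫_0^{2} (15x^4) dy dx.

Inner (y from 0 to 2): 30x^4.
Outer (x from 0 to 2): 192.

Therefore ∮_C P dx + Q dy = 192.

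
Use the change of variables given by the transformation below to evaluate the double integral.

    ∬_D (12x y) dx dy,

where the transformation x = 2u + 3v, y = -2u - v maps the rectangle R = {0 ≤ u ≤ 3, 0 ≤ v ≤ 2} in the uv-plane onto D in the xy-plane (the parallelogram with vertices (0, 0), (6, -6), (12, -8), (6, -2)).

Compute the Jacobian determinant of (x, y) with respect to (u, v):

    ∂(x,y)/∂(u,v) = | 2  3 | = (2)(-1) - (3)(-2) = 4.
                   | -2  -1 |

Its absolute value is |J| = 4 (the area scaling factor).

Substituting x = 2u + 3v, y = -2u - v into the integrand,

    12x y → -48u^2 - 96u v - 36v^2,

so the integral becomes

    ∬_R (-48u^2 - 96u v - 36v^2) · |J| du dv = ∫_0^3 ∫_0^2 (-192u^2 - 384u v - 144v^2) dv du.

Inner (v): -384u^2 - 768u - 384.
Outer (u): -8064.

Therefore ∬_D (12x y) dx dy = -8064.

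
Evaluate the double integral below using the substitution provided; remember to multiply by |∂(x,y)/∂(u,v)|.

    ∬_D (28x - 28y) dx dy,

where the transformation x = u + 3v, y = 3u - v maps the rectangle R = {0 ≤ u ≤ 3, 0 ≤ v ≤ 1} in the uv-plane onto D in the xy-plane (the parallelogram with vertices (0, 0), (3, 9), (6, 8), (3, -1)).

Compute the Jacobian determinant of (x, y) with respect to (u, v):

    ∂(x,y)/∂(u,v) = | 1  3 | = (1)(-1) - (3)(3) = -10.
                   | 3  -1 |

Its absolute value is |J| = 10 (the area scaling factor).

Substituting x = u + 3v, y = 3u - v into the integrand,

    28x - 28y → -56u + 112v,

so the integral becomes

    ∬_R (-56u + 112v) · |J| du dv = ∫_0^3 ∫_0^1 (-560u + 1120v) dv du.

Inner (v): 560 - 560u.
Outer (u): -840.

Therefore ∬_D (28x - 28y) dx dy = -840.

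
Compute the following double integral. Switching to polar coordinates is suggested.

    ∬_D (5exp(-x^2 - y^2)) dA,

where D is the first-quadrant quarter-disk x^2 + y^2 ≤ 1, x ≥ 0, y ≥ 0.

The region D is 0 ≤ r ≤ 1, 0 ≤ θ ≤ π/2 in polar coordinates, where x = r cos(θ), y = r sin(θ), and dA = r dr dθ.

Under the substitution, the integrand becomes 5exp(-r^2), so

    ∬_D (5exp(-x^2 - y^2)) dA = ∫_{0}^{π/2} ∫_{0}^{1} (5exp(-r^2)) · r dr dθ.

Inner integral (in r): ∫_{0}^{1} (5exp(-r^2)) · r dr = 5/2 - 5exp(-1)/2.

Outer integral (in θ): ∫_{0}^{π/2} (5/2 - 5exp(-1)/2) dθ = -5π (1 - e)exp(-1)/4.

Therefore ∬_D (5exp(-x^2 - y^2)) dA = -5π (1 - e)exp(-1)/4.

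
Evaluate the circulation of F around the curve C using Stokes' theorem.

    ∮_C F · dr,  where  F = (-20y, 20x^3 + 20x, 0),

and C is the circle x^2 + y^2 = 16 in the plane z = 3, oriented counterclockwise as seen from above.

Let S be the flat disk x^2 + y^2 ≤ 16 in the plane z = 3, with upward unit normal n̂ = ẑ. By Stokes' theorem,

    ∮_C F · dr = ∬_S (∇ × F) · n̂ dS = ∬_D (curl F)_z dA,

where D is the disk x^2 + y^2 ≤ 16.

Compute the curl of F = (-20y, 20x^3 + 20x, 0):
    (∇ × F)_x = ∂F_z/∂y - ∂F_y/∂z = 0,
    (∇ × F)_y = ∂F_x/∂z - ∂F_z/∂x = 0,
    (∇ × F)_z = ∂F_y/∂x - ∂F_x/∂y = 60x^2 + 40.

On z = 3, (curl F)_z = 60x^2 + 40.

Convert to polar (x = r cos θ, y = r sin θ, dA = r dr dθ); the integrand becomes 60r^2cos(θ)^2 + 40, so

    ∬_D (curl F)_z dA = ∫_0^{2π} ∫_0^{4} (60r^2cos(θ)^2 + 40) · r dr dθ.

Inner (r from 0 to 4): 3840cos(θ)^2 + 320.
Outer (θ from 0 to 2π): 4480π.

Therefore ∮_C F · dr = 4480π.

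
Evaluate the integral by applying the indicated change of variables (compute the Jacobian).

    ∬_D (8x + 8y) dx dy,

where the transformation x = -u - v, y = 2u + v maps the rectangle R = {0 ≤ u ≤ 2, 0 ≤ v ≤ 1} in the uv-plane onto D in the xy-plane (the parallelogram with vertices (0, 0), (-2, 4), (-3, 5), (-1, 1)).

Compute the Jacobian determinant of (x, y) with respect to (u, v):

    ∂(x,y)/∂(u,v) = | -1  -1 | = (-1)(1) - (-1)(2) = 1.
                   | 2  1 |

Its absolute value is |J| = 1 (the area scaling factor).

Substituting x = -u - v, y = 2u + v into the integrand,

    8x + 8y → 8u,

so the integral becomes

    ∬_R (8u) · |J| du dv = ∫_0^2 ∫_0^1 (8u) dv du.

Inner (v): 8u.
Outer (u): 16.

Therefore ∬_D (8x + 8y) dx dy = 16.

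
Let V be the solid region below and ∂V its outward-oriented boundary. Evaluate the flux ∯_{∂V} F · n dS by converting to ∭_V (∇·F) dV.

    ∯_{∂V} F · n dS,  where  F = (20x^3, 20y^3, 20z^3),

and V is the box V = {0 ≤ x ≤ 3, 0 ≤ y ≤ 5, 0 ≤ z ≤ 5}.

By the divergence theorem,

    ∯_{∂V} F · n dS = ∭_V (∇ · F) dV.

Compute the divergence:
    ∇ · F = ∂F_x/∂x + ∂F_y/∂y + ∂F_z/∂z = 60x^2 + 60y^2 + 60z^2.

V is a rectangular box, so dV = dx dy dz with 0 ≤ x ≤ 3, 0 ≤ y ≤ 5, 0 ≤ z ≤ 5.

Integrate (60x^2 + 60y^2 + 60z^2) over V as an iterated integral:

    ∭_V (∇·F) dV = ∫_0^{3} ∫_0^{5} ∫_0^{5} (60x^2 + 60y^2 + 60z^2) dz dy dx.

Inner (z from 0 to 5): 300x^2 + 300y^2 + 2500.
Middle (y from 0 to 5): 1500x^2 + 25000.
Outer (x from 0 to 3): 88500.

Therefore ∯_{∂V} F · n dS = 88500.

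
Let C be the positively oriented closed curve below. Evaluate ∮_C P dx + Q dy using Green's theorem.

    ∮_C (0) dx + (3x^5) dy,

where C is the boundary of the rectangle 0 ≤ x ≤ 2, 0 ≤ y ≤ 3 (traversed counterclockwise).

Green's theorem converts the closed line integral into a double integral over the enclosed region D:

    ∮_C P dx + Q dy = ∬_D (∂Q/∂x - ∂P/∂y) dA.

Here P = 0, Q = 3x^5, so

    ∂Q/∂x = 15x^4,    ∂P/∂y = 0,
    ∂Q/∂x - ∂P/∂y = 15x^4.

D is the region 0 ≤ x ≤ 2, 0 ≤ y ≤ 3. Evaluating the double integral:

    ∬_D (15x^4) dA = ∫_0^{2} ∫_0^{3} (15x^4) dy dx.

Inner (y from 0 to 3): 45x^4.
Outer (x from 0 to 2): 288.

Therefore ∮_C P dx + Q dy = 288.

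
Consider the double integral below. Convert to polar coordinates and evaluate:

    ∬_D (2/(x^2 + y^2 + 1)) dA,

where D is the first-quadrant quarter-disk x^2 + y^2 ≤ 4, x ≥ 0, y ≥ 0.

The region D is 0 ≤ r ≤ 2, 0 ≤ θ ≤ π/2 in polar coordinates, where x = r cos(θ), y = r sin(θ), and dA = r dr dθ.

Under the substitution, the integrand becomes 2/(r^2 + 1), so

    ∬_D (2/(x^2 + y^2 + 1)) dA = ∫_{0}^{π/2} ∫_{0}^{2} (2/(r^2 + 1)) · r dr dθ.

Inner integral (in r): ∫_{0}^{2} (2/(r^2 + 1)) · r dr = log(5).

Outer integral (in θ): ∫_{0}^{π/2} (log(5)) dθ = π log(5)/2.

Therefore ∬_D (2/(x^2 + y^2 + 1)) dA = π log(5)/2.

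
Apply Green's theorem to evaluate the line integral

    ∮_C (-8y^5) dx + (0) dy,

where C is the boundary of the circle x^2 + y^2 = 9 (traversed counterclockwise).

Green's theorem converts the closed line integral into a double integral over the enclosed region D:

    ∮_C P dx + Q dy = ∬_D (∂Q/∂x - ∂P/∂y) dA.

Here P = -8y^5, Q = 0, so

    ∂Q/∂x = 0,    ∂P/∂y = -40y^4,
    ∂Q/∂x - ∂P/∂y = 40y^4.

D is the region x^2 + y^2 ≤ 9. Evaluating the double integral:

In polar coordinates (x = r cos θ, y = r sin θ, dA = r dr dθ) the integrand becomes 40r^4sin(θ)^4, so

    ∬_D (40y^4) dA = ∫_0^{2π} ∫_0^{3} (40r^4sin(θ)^4) · r dr dθ.

Inner (r from 0 to 3): 4860sin(θ)^4.
Outer (θ from 0 to 2π): 3645π.

Therefore ∮_C P dx + Q dy = 3645π.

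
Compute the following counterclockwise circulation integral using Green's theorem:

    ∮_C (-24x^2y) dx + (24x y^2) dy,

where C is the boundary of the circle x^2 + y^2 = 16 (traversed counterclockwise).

Green's theorem converts the closed line integral into a double integral over the enclosed region D:

    ∮_C P dx + Q dy = ∬_D (∂Q/∂x - ∂P/∂y) dA.

Here P = -24x^2y, Q = 24x y^2, so

    ∂Q/∂x = 24y^2,    ∂P/∂y = -24x^2,
    ∂Q/∂x - ∂P/∂y = 24x^2 + 24y^2.

D is the region x^2 + y^2 ≤ 16. Evaluating the double integral:

In polar coordinates (x = r cos θ, y = r sin θ, dA = r dr dθ) the integrand becomes 24r^2, so

    ∬_D (24x^2 + 24y^2) dA = ∫_0^{2π} ∫_0^{4} (24r^2) · r dr dθ.

Inner (r from 0 to 4): 1536.
Outer (θ from 0 to 2π): 3072π.

Therefore ∮_C P dx + Q dy = 3072π.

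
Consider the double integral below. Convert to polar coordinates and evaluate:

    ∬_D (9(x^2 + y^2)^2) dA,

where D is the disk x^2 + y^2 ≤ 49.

The region D is 0 ≤ r ≤ 7, 0 ≤ θ ≤ 2π in polar coordinates, where x = r cos(θ), y = r sin(θ), and dA = r dr dθ.

Under the substitution, the integrand becomes 9r^4, so

    ∬_D (9(x^2 + y^2)^2) dA = ∫_{0}^{2π} ∫_{0}^{7} (9r^4) · r dr dθ.

Inner integral (in r): ∫_{0}^{7} (9r^4) · r dr = 352947/2.

Outer integral (in θ): ∫_{0}^{2π} (352947/2) dθ = 352947π.

Therefore ∬_D (9(x^2 + y^2)^2) dA = 352947π.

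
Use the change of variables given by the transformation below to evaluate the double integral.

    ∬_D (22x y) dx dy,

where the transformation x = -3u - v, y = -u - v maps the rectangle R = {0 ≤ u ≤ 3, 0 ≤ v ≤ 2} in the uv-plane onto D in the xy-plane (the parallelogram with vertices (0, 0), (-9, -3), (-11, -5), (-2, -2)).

Compute the Jacobian determinant of (x, y) with respect to (u, v):

    ∂(x,y)/∂(u,v) = | -3  -1 | = (-3)(-1) - (-1)(-1) = 2.
                   | -1  -1 |

Its absolute value is |J| = 2 (the area scaling factor).

Substituting x = -3u - v, y = -u - v into the integrand,

    22x y → 66u^2 + 88u v + 22v^2,

so the integral becomes

    ∬_R (66u^2 + 88u v + 22v^2) · |J| du dv = ∫_0^3 ∫_0^2 (132u^2 + 176u v + 44v^2) dv du.

Inner (v): 264u^2 + 352u + 352/3.
Outer (u): 4312.

Therefore ∬_D (22x y) dx dy = 4312.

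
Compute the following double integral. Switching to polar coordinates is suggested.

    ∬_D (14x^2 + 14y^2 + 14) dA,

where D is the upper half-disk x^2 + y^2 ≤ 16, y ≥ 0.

The region D is 0 ≤ r ≤ 4, 0 ≤ θ ≤ π in polar coordinates, where x = r cos(θ), y = r sin(θ), and dA = r dr dθ.

Under the substitution, the integrand becomes 14r^2 + 14, so

    ∬_D (14x^2 + 14y^2 + 14) dA = ∫_{0}^{π} ∫_{0}^{4} (14r^2 + 14) · r dr dθ.

Inner integral (in r): ∫_{0}^{4} (14r^2 + 14) · r dr = 1008.

Outer integral (in θ): ∫_{0}^{π} (1008) dθ = 1008π.

Therefore ∬_D (14x^2 + 14y^2 + 14) dA = 1008π.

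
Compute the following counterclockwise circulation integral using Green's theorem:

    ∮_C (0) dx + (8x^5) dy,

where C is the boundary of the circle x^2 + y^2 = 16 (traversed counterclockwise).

Green's theorem converts the closed line integral into a double integral over the enclosed region D:

    ∮_C P dx + Q dy = ∬_D (∂Q/∂x - ∂P/∂y) dA.

Here P = 0, Q = 8x^5, so

    ∂Q/∂x = 40x^4,    ∂P/∂y = 0,
    ∂Q/∂x - ∂P/∂y = 40x^4.

D is the region x^2 + y^2 ≤ 16. Evaluating the double integral:

In polar coordinates (x = r cos θ, y = r sin θ, dA = r dr dθ) the integrand becomes 40r^4cos(θ)^4, so

    ∬_D (40x^4) dA = ∫_0^{2π} ∫_0^{4} (40r^4cos(θ)^4) · r dr dθ.

Inner (r from 0 to 4): 81920cos(θ)^4/3.
Outer (θ from 0 to 2π): 20480π.

Therefore ∮_C P dx + Q dy = 20480π.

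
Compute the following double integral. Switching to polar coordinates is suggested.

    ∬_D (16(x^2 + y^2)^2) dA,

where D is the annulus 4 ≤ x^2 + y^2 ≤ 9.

The region D is 2 ≤ r ≤ 3, 0 ≤ θ ≤ 2π in polar coordinates, where x = r cos(θ), y = r sin(θ), and dA = r dr dθ.

Under the substitution, the integrand becomes 16r^4, so

    ∬_D (16(x^2 + y^2)^2) dA = ∫_{0}^{2π} ∫_{2}^{3} (16r^4) · r dr dθ.

Inner integral (in r): ∫_{2}^{3} (16r^4) · r dr = 5320/3.

Outer integral (in θ): ∫_{0}^{2π} (5320/3) dθ = 10640π/3.

Therefore ∬_D (16(x^2 + y^2)^2) dA = 10640π/3.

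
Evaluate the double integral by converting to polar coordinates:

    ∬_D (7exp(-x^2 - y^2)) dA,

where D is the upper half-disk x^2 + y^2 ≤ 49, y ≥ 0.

The region D is 0 ≤ r ≤ 7, 0 ≤ θ ≤ π in polar coordinates, where x = r cos(θ), y = r sin(θ), and dA = r dr dθ.

Under the substitution, the integrand becomes 7exp(-r^2), so

    ∬_D (7exp(-x^2 - y^2)) dA = ∫_{0}^{π} ∫_{0}^{7} (7exp(-r^2)) · r dr dθ.

Inner integral (in r): ∫_{0}^{7} (7exp(-r^2)) · r dr = 7/2 - 7exp(-49)/2.

Outer integral (in θ): ∫_{0}^{π} (7/2 - 7exp(-49)/2) dθ = -7π (1 - exp(49))exp(-49)/2.

Therefore ∬_D (7exp(-x^2 - y^2)) dA = -7π (1 - exp(49))exp(-49)/2.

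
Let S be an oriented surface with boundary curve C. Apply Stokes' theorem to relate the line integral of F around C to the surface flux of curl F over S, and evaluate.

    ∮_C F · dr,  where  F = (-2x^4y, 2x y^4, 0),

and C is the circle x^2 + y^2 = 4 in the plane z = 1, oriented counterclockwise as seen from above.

Let S be the flat disk x^2 + y^2 ≤ 4 in the plane z = 1, with upward unit normal n̂ = ẑ. By Stokes' theorem,

    ∮_C F · dr = ∬_S (∇ × F) · n̂ dS = ∬_D (curl F)_z dA,

where D is the disk x^2 + y^2 ≤ 4.

Compute the curl of F = (-2x^4y, 2x y^4, 0):
    (∇ × F)_x = ∂F_z/∂y - ∂F_y/∂z = 0,
    (∇ × F)_y = ∂F_x/∂z - ∂F_z/∂x = 0,
    (∇ × F)_z = ∂F_y/∂x - ∂F_x/∂y = 2x^4 + 2y^4.

On z = 1, (curl F)_z = 2x^4 + 2y^4.

Convert to polar (x = r cos θ, y = r sin θ, dA = r dr dθ); the integrand becomes 2r^4(sin(θ)^4 + cos(θ)^4), so

    ∬_D (curl F)_z dA = ∫_0^{2π} ∫_0^{2} (2r^4(sin(θ)^4 + cos(θ)^4)) · r dr dθ.

Inner (r from 0 to 2): 64sin(θ)^4/3 + 64cos(θ)^4/3.
Outer (θ from 0 to 2π): 32π.

Therefore ∮_C F · dr = 32π.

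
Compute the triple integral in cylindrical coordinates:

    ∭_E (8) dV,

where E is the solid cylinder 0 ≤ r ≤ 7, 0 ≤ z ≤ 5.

In cylindrical coordinates, x = r cos(θ), y = r sin(θ), z = z, and dV = r dr dθ dz.

The integrand becomes 8, so

    ∭_E (8) dV = ∫_{0}^{2π} ∫_{0}^{7} ∫_{0}^{5} (8) · r dz dr dθ.

Inner (z): 40r.
Middle (r from 0 to 7): 980.
Outer (θ): 1960π.

Therefore the triple integral equals 1960π.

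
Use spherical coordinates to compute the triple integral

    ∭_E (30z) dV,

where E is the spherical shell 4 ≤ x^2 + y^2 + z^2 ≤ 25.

In spherical coordinates, x = ρ sin(φ) cos(θ), y = ρ sin(φ) sin(θ), z = ρ cos(φ), and dV = ρ^2 sin(φ) dρ dφ dθ.

The integrand becomes 30ρ cos(φ), so

    ∭_E (30z) dV = ∫_{0}^{2π} ∫_{0}^{π} ∫_{2}^{5} (30ρ cos(φ)) · ρ^2 sin(φ) dρ dφ dθ.

Inner (ρ): 9135sin(2φ)/4.
Middle (φ): 0.
Outer (θ): 0.

Therefore the triple integral equals 0.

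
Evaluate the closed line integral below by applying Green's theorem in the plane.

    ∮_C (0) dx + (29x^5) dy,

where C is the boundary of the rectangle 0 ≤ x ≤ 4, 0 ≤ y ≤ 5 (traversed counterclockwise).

Green's theorem converts the closed line integral into a double integral over the enclosed region D:

    ∮_C P dx + Q dy = ∬_D (∂Q/∂x - ∂P/∂y) dA.

Here P = 0, Q = 29x^5, so

    ∂Q/∂x = 145x^4,    ∂P/∂y = 0,
    ∂Q/∂x - ∂P/∂y = 145x^4.

D is the region 0 ≤ x ≤ 4, 0 ≤ y ≤ 5. Evaluating the double integral:

    ∬_D (145x^4) dA = ∫_0^{4} ∫_0^{5} (145x^4) dy dx.

Inner (y from 0 to 5): 725x^4.
Outer (x from 0 to 4): 148480.

Therefore ∮_C P dx + Q dy = 148480.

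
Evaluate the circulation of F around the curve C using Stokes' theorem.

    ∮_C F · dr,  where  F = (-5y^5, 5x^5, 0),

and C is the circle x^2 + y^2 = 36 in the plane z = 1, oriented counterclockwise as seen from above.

Let S be the flat disk x^2 + y^2 ≤ 36 in the plane z = 1, with upward unit normal n̂ = ẑ. By Stokes' theorem,

    ∮_C F · dr = ∬_S (∇ × F) · n̂ dS = ∬_D (curl F)_z dA,

where D is the disk x^2 + y^2 ≤ 36.

Compute the curl of F = (-5y^5, 5x^5, 0):
    (∇ × F)_x = ∂F_z/∂y - ∂F_y/∂z = 0,
    (∇ × F)_y = ∂F_x/∂z - ∂F_z/∂x = 0,
    (∇ × F)_z = ∂F_y/∂x - ∂F_x/∂y = 25x^4 + 25y^4.

On z = 1, (curl F)_z = 25x^4 + 25y^4.

Convert to polar (x = r cos θ, y = r sin θ, dA = r dr dθ); the integrand becomes 25r^4(sin(θ)^4 + cos(θ)^4), so

    ∬_D (curl F)_z dA = ∫_0^{2π} ∫_0^{6} (25r^4(sin(θ)^4 + cos(θ)^4)) · r dr dθ.

Inner (r from 0 to 6): 194400sin(θ)^4 + 194400cos(θ)^4.
Outer (θ from 0 to 2π): 291600π.

Therefore ∮_C F · dr = 291600π.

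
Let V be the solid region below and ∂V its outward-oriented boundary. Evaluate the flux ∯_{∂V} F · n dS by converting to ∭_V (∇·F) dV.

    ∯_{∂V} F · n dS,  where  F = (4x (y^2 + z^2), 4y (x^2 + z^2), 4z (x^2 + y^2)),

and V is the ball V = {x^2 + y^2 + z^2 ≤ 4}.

By the divergence theorem,

    ∯_{∂V} F · n dS = ∭_V (∇ · F) dV.

Compute the divergence:
    ∇ · F = ∂F_x/∂x + ∂F_y/∂y + ∂F_z/∂z = 4y^2 + 4z^2 + 4x^2 + 4z^2 + 4x^2 + 4y^2 = 8x^2 + 8y^2 + 8z^2.

In spherical coordinates, x = ρ sin(φ) cos(θ), y = ρ sin(φ) sin(θ), z = ρ cos(φ), dV = ρ^2 sin(φ) dρ dφ dθ, with 0 ≤ ρ ≤ 2, 0 ≤ φ ≤ π, 0 ≤ θ ≤ 2π.

The integrand, after substitution and multiplying by the volume element, becomes (8ρ^2) · ρ^2 sin(φ), so

    ∭_V (∇·F) dV = ∫_0^{2π} ∫_0^{π} ∫_0^{2} (8ρ^2) · ρ^2 sin(φ) dρ dφ dθ.

Inner (ρ from 0 to 2): 256sin(φ)/5.
Middle (φ from 0 to π): 512/5.
Outer (θ from 0 to 2π): 1024π/5.

Therefore ∯_{∂V} F · n dS = 1024π/5.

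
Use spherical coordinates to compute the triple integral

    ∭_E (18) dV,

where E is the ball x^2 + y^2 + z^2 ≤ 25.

In spherical coordinates, x = ρ sin(φ) cos(θ), y = ρ sin(φ) sin(θ), z = ρ cos(φ), and dV = ρ^2 sin(φ) dρ dφ dθ.

The integrand becomes 18, so

    ∭_E (18) dV = ∫_{0}^{2π} ∫_{0}^{π} ∫_{0}^{5} (18) · ρ^2 sin(φ) dρ dφ dθ.

Inner (ρ): 750sin(φ).
Middle (φ): 1500.
Outer (θ): 3000π.

Therefore the triple integral equals 3000π.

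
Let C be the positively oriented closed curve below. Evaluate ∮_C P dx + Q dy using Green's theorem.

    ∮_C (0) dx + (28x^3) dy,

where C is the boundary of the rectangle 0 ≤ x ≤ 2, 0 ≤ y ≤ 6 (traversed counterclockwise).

Green's theorem converts the closed line integral into a double integral over the enclosed region D:

    ∮_C P dx + Q dy = ∬_D (∂Q/∂x - ∂P/∂y) dA.

Here P = 0, Q = 28x^3, so

    ∂Q/∂x = 84x^2,    ∂P/∂y = 0,
    ∂Q/∂x - ∂P/∂y = 84x^2.

D is the region 0 ≤ x ≤ 2, 0 ≤ y ≤ 6. Evaluating the double integral:

    ∬_D (84x^2) dA = ∫_0^{2} ∫_0^{6} (84x^2) dy dx.

Inner (y from 0 to 6): 504x^2.
Outer (x from 0 to 2): 1344.

Therefore ∮_C P dx + Q dy = 1344.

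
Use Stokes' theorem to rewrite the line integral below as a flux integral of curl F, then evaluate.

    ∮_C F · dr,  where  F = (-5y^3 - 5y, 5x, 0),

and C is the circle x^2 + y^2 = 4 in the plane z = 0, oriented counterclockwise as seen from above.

Let S be the flat disk x^2 + y^2 ≤ 4 in the plane z = 0, with upward unit normal n̂ = ẑ. By Stokes' theorem,

    ∮_C F · dr = ∬_S (∇ × F) · n̂ dS = ∬_D (curl F)_z dA,

where D is the disk x^2 + y^2 ≤ 4.

Compute the curl of F = (-5y^3 - 5y, 5x, 0):
    (∇ × F)_x = ∂F_z/∂y - ∂F_y/∂z = 0,
    (∇ × F)_y = ∂F_x/∂z - ∂F_z/∂x = 0,
    (∇ × F)_z = ∂F_y/∂x - ∂F_x/∂y = 15y^2 + 10.

On z = 0, (curl F)_z = 15y^2 + 10.

Convert to polar (x = r cos θ, y = r sin θ, dA = r dr dθ); the integrand becomes 15r^2sin(θ)^2 + 10, so

    ∬_D (curl F)_z dA = ∫_0^{2π} ∫_0^{2} (15r^2sin(θ)^2 + 10) · r dr dθ.

Inner (r from 0 to 2): 60sin(θ)^2 + 20.
Outer (θ from 0 to 2π): 100π.

Therefore ∮_C F · dr = 100π.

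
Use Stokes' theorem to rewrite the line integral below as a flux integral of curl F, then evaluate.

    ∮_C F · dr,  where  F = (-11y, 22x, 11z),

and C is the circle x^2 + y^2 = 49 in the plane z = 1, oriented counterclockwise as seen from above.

Let S be the flat disk x^2 + y^2 ≤ 49 in the plane z = 1, with upward unit normal n̂ = ẑ. By Stokes' theorem,

    ∮_C F · dr = ∬_S (∇ × F) · n̂ dS = ∬_D (curl F)_z dA,

where D is the disk x^2 + y^2 ≤ 49.

Compute the curl of F = (-11y, 22x, 11z):
    (∇ × F)_x = ∂F_z/∂y - ∂F_y/∂z = 0,
    (∇ × F)_y = ∂F_x/∂z - ∂F_z/∂x = 0,
    (∇ × F)_z = ∂F_y/∂x - ∂F_x/∂y = 33.

On z = 1, (curl F)_z = 33.

Convert to polar (x = r cos θ, y = r sin θ, dA = r dr dθ); the integrand becomes 33, so

    ∬_D (curl F)_z dA = ∫_0^{2π} ∫_0^{7} (33) · r dr dθ.

Inner (r from 0 to 7): 1617/2.
Outer (θ from 0 to 2π): 1617π.

Therefore ∮_C F · dr = 1617π.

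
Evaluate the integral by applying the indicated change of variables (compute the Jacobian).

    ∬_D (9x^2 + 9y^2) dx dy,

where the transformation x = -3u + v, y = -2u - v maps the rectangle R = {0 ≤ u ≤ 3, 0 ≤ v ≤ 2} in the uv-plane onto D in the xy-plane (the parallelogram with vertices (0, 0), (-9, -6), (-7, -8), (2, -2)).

Compute the Jacobian determinant of (x, y) with respect to (u, v):

    ∂(x,y)/∂(u,v) = | -3  1 | = (-3)(-1) - (1)(-2) = 5.
                   | -2  -1 |

Its absolute value is |J| = 5 (the area scaling factor).

Substituting x = -3u + v, y = -2u - v into the integrand,

    9x^2 + 9y^2 → 117u^2 - 18u v + 18v^2,

so the integral becomes

    ∬_R (117u^2 - 18u v + 18v^2) · |J| du dv = ∫_0^3 ∫_0^2 (585u^2 - 90u v + 90v^2) dv du.

Inner (v): 1170u^2 - 180u + 240.
Outer (u): 10440.

Therefore ∬_D (9x^2 + 9y^2) dx dy = 10440.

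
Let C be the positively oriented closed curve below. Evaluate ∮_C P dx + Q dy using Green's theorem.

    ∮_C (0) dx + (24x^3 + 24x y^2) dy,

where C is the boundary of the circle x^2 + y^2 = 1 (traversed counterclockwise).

Green's theorem converts the closed line integral into a double integral over the enclosed region D:

    ∮_C P dx + Q dy = ∬_D (∂Q/∂x - ∂P/∂y) dA.

Here P = 0, Q = 24x^3 + 24x y^2, so

    ∂Q/∂x = 72x^2 + 24y^2,    ∂P/∂y = 0,
    ∂Q/∂x - ∂P/∂y = 72x^2 + 24y^2.

D is the region x^2 + y^2 ≤ 1. Evaluating the double integral:

In polar coordinates (x = r cos θ, y = r sin θ, dA = r dr dθ) the integrand becomes 24r^2(cos(2θ) + 2), so

    ∬_D (72x^2 + 24y^2) dA = ∫_0^{2π} ∫_0^{1} (24r^2(cos(2θ) + 2)) · r dr dθ.

Inner (r from 0 to 1): 6cos(2θ) + 12.
Outer (θ from 0 to 2π): 24π.

Therefore ∮_C P dx + Q dy = 24π.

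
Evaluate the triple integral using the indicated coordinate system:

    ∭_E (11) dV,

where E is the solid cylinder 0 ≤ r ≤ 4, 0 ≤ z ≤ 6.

In cylindrical coordinates, x = r cos(θ), y = r sin(θ), z = z, and dV = r dr dθ dz.

The integrand becomes 11, so

    ∭_E (11) dV = ∫_{0}^{2π} ∫_{0}^{4} ∫_{0}^{6} (11) · r dz dr dθ.

Inner (z): 66r.
Middle (r from 0 to 4): 528.
Outer (θ): 1056π.

Therefore the triple integral equals 1056π.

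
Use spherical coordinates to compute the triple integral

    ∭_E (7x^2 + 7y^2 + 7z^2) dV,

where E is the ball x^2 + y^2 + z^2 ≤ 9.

In spherical coordinates, x = ρ sin(φ) cos(θ), y = ρ sin(φ) sin(θ), z = ρ cos(φ), and dV = ρ^2 sin(φ) dρ dφ dθ.

The integrand becomes 7ρ^2, so

    ∭_E (7x^2 + 7y^2 + 7z^2) dV = ∫_{0}^{2π} ∫_{0}^{π} ∫_{0}^{3} (7ρ^2) · ρ^2 sin(φ) dρ dφ dθ.

Inner (ρ): 1701sin(φ)/5.
Middle (φ): 3402/5.
Outer (θ): 6804π/5.

Therefore the triple integral equals 6804π/5.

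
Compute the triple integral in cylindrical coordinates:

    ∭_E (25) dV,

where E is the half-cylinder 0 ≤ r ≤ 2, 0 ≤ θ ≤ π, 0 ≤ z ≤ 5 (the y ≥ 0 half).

In cylindrical coordinates, x = r cos(θ), y = r sin(θ), z = z, and dV = r dr dθ dz.

The integrand becomes 25, so

    ∭_E (25) dV = ∫_{0}^{π} ∫_{0}^{2} ∫_{0}^{5} (25) · r dz dr dθ.

Inner (z): 125r.
Middle (r from 0 to 2): 250.
Outer (θ): 250π.

Therefore the triple integral equals 250π.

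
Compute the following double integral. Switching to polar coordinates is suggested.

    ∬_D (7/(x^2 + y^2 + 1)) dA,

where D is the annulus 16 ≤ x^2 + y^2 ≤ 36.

The region D is 4 ≤ r ≤ 6, 0 ≤ θ ≤ 2π in polar coordinates, where x = r cos(θ), y = r sin(θ), and dA = r dr dθ.

Under the substitution, the integrand becomes 7/(r^2 + 1), so

    ∬_D (7/(x^2 + y^2 + 1)) dA = ∫_{0}^{2π} ∫_{4}^{6} (7/(r^2 + 1)) · r dr dθ.

Inner integral (in r): ∫_{4}^{6} (7/(r^2 + 1)) · r dr = log(50653sqrt(629)/83521).

Outer integral (in θ): ∫_{0}^{2π} (log(50653sqrt(629)/83521)) dθ = log((50653sqrt(629)/83521)^(2π)).

Therefore ∬_D (7/(x^2 + y^2 + 1)) dA = log((50653sqrt(629)/83521)^(2π)).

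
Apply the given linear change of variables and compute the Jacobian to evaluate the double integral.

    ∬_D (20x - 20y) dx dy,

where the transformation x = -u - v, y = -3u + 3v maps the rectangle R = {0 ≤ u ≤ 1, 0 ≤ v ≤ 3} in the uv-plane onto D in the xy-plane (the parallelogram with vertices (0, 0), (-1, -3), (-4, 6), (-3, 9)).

Compute the Jacobian determinant of (x, y) with respect to (u, v):

    ∂(x,y)/∂(u,v) = | -1  -1 | = (-1)(3) - (-1)(-3) = -6.
                   | -3  3 |

Its absolute value is |J| = 6 (the area scaling factor).

Substituting x = -u - v, y = -3u + 3v into the integrand,

    20x - 20y → 40u - 80v,

so the integral becomes

    ∬_R (40u - 80v) · |J| du dv = ∫_0^1 ∫_0^3 (240u - 480v) dv du.

Inner (v): 720u - 2160.
Outer (u): -1800.

Therefore ∬_D (20x - 20y) dx dy = -1800.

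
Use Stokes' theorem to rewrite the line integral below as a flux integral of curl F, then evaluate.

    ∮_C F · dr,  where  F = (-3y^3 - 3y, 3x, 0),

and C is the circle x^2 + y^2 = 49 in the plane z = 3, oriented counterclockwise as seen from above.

Let S be the flat disk x^2 + y^2 ≤ 49 in the plane z = 3, with upward unit normal n̂ = ẑ. By Stokes' theorem,

    ∮_C F · dr = ∬_S (∇ × F) · n̂ dS = ∬_D (curl F)_z dA,

where D is the disk x^2 + y^2 ≤ 49.

Compute the curl of F = (-3y^3 - 3y, 3x, 0):
    (∇ × F)_x = ∂F_z/∂y - ∂F_y/∂z = 0,
    (∇ × F)_y = ∂F_x/∂z - ∂F_z/∂x = 0,
    (∇ × F)_z = ∂F_y/∂x - ∂F_x/∂y = 9y^2 + 6.

On z = 3, (curl F)_z = 9y^2 + 6.

Convert to polar (x = r cos θ, y = r sin θ, dA = r dr dθ); the integrand becomes 9r^2sin(θ)^2 + 6, so

    ∬_D (curl F)_z dA = ∫_0^{2π} ∫_0^{7} (9r^2sin(θ)^2 + 6) · r dr dθ.

Inner (r from 0 to 7): 21609sin(θ)^2/4 + 147.
Outer (θ from 0 to 2π): 22785π/4.

Therefore ∮_C F · dr = 22785π/4.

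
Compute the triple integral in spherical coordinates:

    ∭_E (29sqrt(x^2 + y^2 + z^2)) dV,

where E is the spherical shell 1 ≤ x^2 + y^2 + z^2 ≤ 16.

In spherical coordinates, x = ρ sin(φ) cos(θ), y = ρ sin(φ) sin(θ), z = ρ cos(φ), and dV = ρ^2 sin(φ) dρ dφ dθ.

The integrand becomes 29ρ, so

    ∭_E (29sqrt(x^2 + y^2 + z^2)) dV = ∫_{0}^{2π} ∫_{0}^{π} ∫_{1}^{4} (29ρ) · ρ^2 sin(φ) dρ dφ dθ.

Inner (ρ): 7395sin(φ)/4.
Middle (φ): 7395/2.
Outer (θ): 7395π.

Therefore the triple integral equals 7395π.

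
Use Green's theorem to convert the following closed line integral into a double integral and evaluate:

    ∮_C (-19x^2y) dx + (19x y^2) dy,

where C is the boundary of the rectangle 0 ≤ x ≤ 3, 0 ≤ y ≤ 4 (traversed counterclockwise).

Green's theorem converts the closed line integral into a double integral over the enclosed region D:

    ∮_C P dx + Q dy = ∬_D (∂Q/∂x - ∂P/∂y) dA.

Here P = -19x^2y, Q = 19x y^2, so

    ∂Q/∂x = 19y^2,    ∂P/∂y = -19x^2,
    ∂Q/∂x - ∂P/∂y = 19x^2 + 19y^2.

D is the region 0 ≤ x ≤ 3, 0 ≤ y ≤ 4. Evaluating the double integral:

    ∬_D (19x^2 + 19y^2) dA = ∫_0^{3} ∫_0^{4} (19x^2 + 19y^2) dy dx.

Inner (y from 0 to 4): 76x^2 + 1216/3.
Outer (x from 0 to 3): 1900.

Therefore ∮_C P dx + Q dy = 1900.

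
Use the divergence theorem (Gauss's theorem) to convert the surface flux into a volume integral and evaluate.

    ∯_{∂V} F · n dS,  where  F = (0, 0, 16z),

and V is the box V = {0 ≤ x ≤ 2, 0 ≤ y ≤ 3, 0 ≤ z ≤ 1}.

By the divergence theorem,

    ∯_{∂V} F · n dS = ∭_V (∇ · F) dV.

Compute the divergence:
    ∇ · F = ∂F_x/∂x + ∂F_y/∂y + ∂F_z/∂z = 0 + 0 + 16 = 16.

V is a rectangular box, so dV = dx dy dz with 0 ≤ x ≤ 2, 0 ≤ y ≤ 3, 0 ≤ z ≤ 1.

Integrate (16) over V as an iterated integral:

    ∭_V (∇·F) dV = ∫_0^{2} ∫_0^{3} ∫_0^{1} (16) dz dy dx.

Inner (z from 0 to 1): 16.
Middle (y from 0 to 3): 48.
Outer (x from 0 to 2): 96.

Therefore ∯_{∂V} F · n dS = 96.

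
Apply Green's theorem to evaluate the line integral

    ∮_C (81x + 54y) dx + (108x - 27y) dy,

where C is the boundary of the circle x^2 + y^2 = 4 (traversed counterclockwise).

Green's theorem converts the closed line integral into a double integral over the enclosed region D:

    ∮_C P dx + Q dy = ∬_D (∂Q/∂x - ∂P/∂y) dA.

Here P = 81x + 54y, Q = 108x - 27y, so

    ∂Q/∂x = 108,    ∂P/∂y = 54,
    ∂Q/∂x - ∂P/∂y = 54.

D is the region x^2 + y^2 ≤ 4. Evaluating the double integral:

In polar coordinates (x = r cos θ, y = r sin θ, dA = r dr dθ) the integrand becomes 54, so

    ∬_D (54) dA = ∫_0^{2π} ∫_0^{2} (54) · r dr dθ.

Inner (r from 0 to 2): 108.
Outer (θ from 0 to 2π): 216π.

Therefore ∮_C P dx + Q dy = 216π.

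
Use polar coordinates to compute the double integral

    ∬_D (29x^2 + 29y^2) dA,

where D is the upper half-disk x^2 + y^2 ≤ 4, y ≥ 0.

The region D is 0 ≤ r ≤ 2, 0 ≤ θ ≤ π in polar coordinates, where x = r cos(θ), y = r sin(θ), and dA = r dr dθ.

Under the substitution, the integrand becomes 29r^2, so

    ∬_D (29x^2 + 29y^2) dA = ∫_{0}^{π} ∫_{0}^{2} (29r^2) · r dr dθ.

Inner integral (in r): ∫_{0}^{2} (29r^2) · r dr = 116.

Outer integral (in θ): ∫_{0}^{π} (116) dθ = 116π.

Therefore ∬_D (29x^2 + 29y^2) dA = 116π.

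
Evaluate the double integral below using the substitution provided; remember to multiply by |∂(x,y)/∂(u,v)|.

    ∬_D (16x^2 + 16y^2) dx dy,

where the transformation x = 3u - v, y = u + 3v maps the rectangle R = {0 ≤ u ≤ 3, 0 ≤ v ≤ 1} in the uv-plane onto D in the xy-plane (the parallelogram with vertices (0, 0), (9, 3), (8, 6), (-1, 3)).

Compute the Jacobian determinant of (x, y) with respect to (u, v):

    ∂(x,y)/∂(u,v) = | 3  -1 | = (3)(3) - (-1)(1) = 10.
                   | 1  3 |

Its absolute value is |J| = 10 (the area scaling factor).

Substituting x = 3u - v, y = u + 3v into the integrand,

    16x^2 + 16y^2 → 160u^2 + 160v^2,

so the integral becomes

    ∬_R (160u^2 + 160v^2) · |J| du dv = ∫_0^3 ∫_0^1 (1600u^2 + 1600v^2) dv du.

Inner (v): 1600u^2 + 1600/3.
Outer (u): 16000.

Therefore ∬_D (16x^2 + 16y^2) dx dy = 16000.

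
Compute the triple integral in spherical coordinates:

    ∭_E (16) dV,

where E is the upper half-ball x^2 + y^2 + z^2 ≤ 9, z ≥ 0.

In spherical coordinates, x = ρ sin(φ) cos(θ), y = ρ sin(φ) sin(θ), z = ρ cos(φ), and dV = ρ^2 sin(φ) dρ dφ dθ.

The integrand becomes 16, so

    ∭_E (16) dV = ∫_{0}^{2π} ∫_{0}^{π/2} ∫_{0}^{3} (16) · ρ^2 sin(φ) dρ dφ dθ.

Inner (ρ): 144sin(φ).
Middle (φ): 144.
Outer (θ): 288π.

Therefore the triple integral equals 288π.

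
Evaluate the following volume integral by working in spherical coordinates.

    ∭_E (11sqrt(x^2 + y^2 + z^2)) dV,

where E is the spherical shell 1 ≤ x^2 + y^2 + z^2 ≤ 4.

In spherical coordinates, x = ρ sin(φ) cos(θ), y = ρ sin(φ) sin(θ), z = ρ cos(φ), and dV = ρ^2 sin(φ) dρ dφ dθ.

The integrand becomes 11ρ, so

    ∭_E (11sqrt(x^2 + y^2 + z^2)) dV = ∫_{0}^{2π} ∫_{0}^{π} ∫_{1}^{2} (11ρ) · ρ^2 sin(φ) dρ dφ dθ.

Inner (ρ): 165sin(φ)/4.
Middle (φ): 165/2.
Outer (θ): 165π.

Therefore the triple integral equals 165π.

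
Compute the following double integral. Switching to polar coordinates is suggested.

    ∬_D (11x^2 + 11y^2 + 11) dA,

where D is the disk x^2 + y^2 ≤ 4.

The region D is 0 ≤ r ≤ 2, 0 ≤ θ ≤ 2π in polar coordinates, where x = r cos(θ), y = r sin(θ), and dA = r dr dθ.

Under the substitution, the integrand becomes 11r^2 + 11, so

    ∬_D (11x^2 + 11y^2 + 11) dA = ∫_{0}^{2π} ∫_{0}^{2} (11r^2 + 11) · r dr dθ.

Inner integral (in r): ∫_{0}^{2} (11r^2 + 11) · r dr = 66.

Outer integral (in θ): ∫_{0}^{2π} (66) dθ = 132π.

Therefore ∬_D (11x^2 + 11y^2 + 11) dA = 132π.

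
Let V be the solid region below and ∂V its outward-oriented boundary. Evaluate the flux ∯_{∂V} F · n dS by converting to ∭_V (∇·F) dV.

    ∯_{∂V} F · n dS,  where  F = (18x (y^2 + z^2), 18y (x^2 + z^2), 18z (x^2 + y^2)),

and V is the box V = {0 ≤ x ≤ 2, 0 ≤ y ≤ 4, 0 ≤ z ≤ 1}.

By the divergence theorem,

    ∯_{∂V} F · n dS = ∭_V (∇ · F) dV.

Compute the divergence:
    ∇ · F = ∂F_x/∂x + ∂F_y/∂y + ∂F_z/∂z = 18y^2 + 18z^2 + 18x^2 + 18z^2 + 18x^2 + 18y^2 = 36x^2 + 36y^2 + 36z^2.

V is a rectangular box, so dV = dx dy dz with 0 ≤ x ≤ 2, 0 ≤ y ≤ 4, 0 ≤ z ≤ 1.

Integrate (36x^2 + 36y^2 + 36z^2) over V as an iterated integral:

    ∭_V (∇·F) dV = ∫_0^{2} ∫_0^{4} ∫_0^{1} (36x^2 + 36y^2 + 36z^2) dz dy dx.

Inner (z from 0 to 1): 36x^2 + 36y^2 + 12.
Middle (y from 0 to 4): 144x^2 + 816.
Outer (x from 0 to 2): 2016.

Therefore ∯_{∂V} F · n dS = 2016.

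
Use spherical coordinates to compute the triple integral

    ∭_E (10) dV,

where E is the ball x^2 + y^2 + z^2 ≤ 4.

In spherical coordinates, x = ρ sin(φ) cos(θ), y = ρ sin(φ) sin(θ), z = ρ cos(φ), and dV = ρ^2 sin(φ) dρ dφ dθ.

The integrand becomes 10, so

    ∭_E (10) dV = ∫_{0}^{2π} ∫_{0}^{π} ∫_{0}^{2} (10) · ρ^2 sin(φ) dρ dφ dθ.

Inner (ρ): 80sin(φ)/3.
Middle (φ): 160/3.
Outer (θ): 320π/3.

Therefore the triple integral equals 320π/3.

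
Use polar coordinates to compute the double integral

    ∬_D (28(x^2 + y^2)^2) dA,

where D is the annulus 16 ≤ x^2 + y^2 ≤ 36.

The region D is 4 ≤ r ≤ 6, 0 ≤ θ ≤ 2π in polar coordinates, where x = r cos(θ), y = r sin(θ), and dA = r dr dθ.

Under the substitution, the integrand becomes 28r^4, so

    ∬_D (28(x^2 + y^2)^2) dA = ∫_{0}^{2π} ∫_{4}^{6} (28r^4) · r dr dθ.

Inner integral (in r): ∫_{4}^{6} (28r^4) · r dr = 595840/3.

Outer integral (in θ): ∫_{0}^{2π} (595840/3) dθ = 1191680π/3.

Therefore ∬_D (28(x^2 + y^2)^2) dA = 1191680π/3.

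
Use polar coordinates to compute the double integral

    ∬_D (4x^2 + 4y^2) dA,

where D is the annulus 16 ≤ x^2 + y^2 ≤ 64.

The region D is 4 ≤ r ≤ 8, 0 ≤ θ ≤ 2π in polar coordinates, where x = r cos(θ), y = r sin(θ), and dA = r dr dθ.

Under the substitution, the integrand becomes 4r^2, so

    ∬_D (4x^2 + 4y^2) dA = ∫_{0}^{2π} ∫_{4}^{8} (4r^2) · r dr dθ.

Inner integral (in r): ∫_{4}^{8} (4r^2) · r dr = 3840.

Outer integral (in θ): ∫_{0}^{2π} (3840) dθ = 7680π.

Therefore ∬_D (4x^2 + 4y^2) dA = 7680π.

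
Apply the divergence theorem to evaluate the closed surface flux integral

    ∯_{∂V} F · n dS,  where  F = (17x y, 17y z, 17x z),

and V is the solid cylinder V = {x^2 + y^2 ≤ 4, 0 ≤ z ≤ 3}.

By the divergence theorem,

    ∯_{∂V} F · n dS = ∭_V (∇ · F) dV.

Compute the divergence:
    ∇ · F = ∂F_x/∂x + ∂F_y/∂y + ∂F_z/∂z = 17y + 17z + 17x = 17x + 17y + 17z.

In cylindrical coordinates, x = r cos(θ), y = r sin(θ), z = z, dV = r dr dθ dz, with 0 ≤ r ≤ 2, 0 ≤ θ ≤ 2π, 0 ≤ z ≤ 3.

The integrand, after substitution and multiplying by the volume element, becomes (17sqrt(2)r sin(θ + π/4) + 17z) · r, so

    ∭_V (∇·F) dV = ∫_0^{2π} ∫_0^{2} ∫_0^{3} (17sqrt(2)r sin(θ + π/4) + 17z) · r dz dr dθ.

Inner (z from 0 to 3): 51r (2sqrt(2)r sin(θ + π/4) + 3)/2.
Middle (r from 0 to 2): 136sqrt(2)sin(θ + π/4) + 153.
Outer (θ from 0 to 2π): 306π.

Therefore ∯_{∂V} F · n dS = 306π.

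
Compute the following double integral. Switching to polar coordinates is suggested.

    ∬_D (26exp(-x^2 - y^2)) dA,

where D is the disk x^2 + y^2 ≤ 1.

The region D is 0 ≤ r ≤ 1, 0 ≤ θ ≤ 2π in polar coordinates, where x = r cos(θ), y = r sin(θ), and dA = r dr dθ.

Under the substitution, the integrand becomes 26exp(-r^2), so

    ∬_D (26exp(-x^2 - y^2)) dA = ∫_{0}^{2π} ∫_{0}^{1} (26exp(-r^2)) · r dr dθ.

Inner integral (in r): ∫_{0}^{1} (26exp(-r^2)) · r dr = 13 - 13exp(-1).

Outer integral (in θ): ∫_{0}^{2π} (13 - 13exp(-1)) dθ = -26π exp(-1) + 26π.

Therefore ∬_D (26exp(-x^2 - y^2)) dA = -26π exp(-1) + 26π.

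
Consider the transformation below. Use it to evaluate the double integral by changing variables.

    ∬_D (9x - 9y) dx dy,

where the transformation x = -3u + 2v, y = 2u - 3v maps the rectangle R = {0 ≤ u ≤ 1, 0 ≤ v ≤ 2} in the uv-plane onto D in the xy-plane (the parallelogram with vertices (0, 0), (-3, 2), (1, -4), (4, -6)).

Compute the Jacobian determinant of (x, y) with respect to (u, v):

    ∂(x,y)/∂(u,v) = | -3  2 | = (-3)(-3) - (2)(2) = 5.
                   | 2  -3 |

Its absolute value is |J| = 5 (the area scaling factor).

Substituting x = -3u + 2v, y = 2u - 3v into the integrand,

    9x - 9y → -45u + 45v,

so the integral becomes

    ∬_R (-45u + 45v) · |J| du dv = ∫_0^1 ∫_0^2 (-225u + 225v) dv du.

Inner (v): 450 - 450u.
Outer (u): 225.

Therefore ∬_D (9x - 9y) dx dy = 225.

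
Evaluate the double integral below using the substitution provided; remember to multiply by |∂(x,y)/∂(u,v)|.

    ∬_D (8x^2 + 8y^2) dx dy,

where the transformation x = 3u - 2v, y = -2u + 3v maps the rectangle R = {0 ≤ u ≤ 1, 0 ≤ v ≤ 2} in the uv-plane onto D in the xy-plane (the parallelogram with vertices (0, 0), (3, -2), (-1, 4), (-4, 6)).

Compute the Jacobian determinant of (x, y) with respect to (u, v):

    ∂(x,y)/∂(u,v) = | 3  -2 | = (3)(3) - (-2)(-2) = 5.
                   | -2  3 |

Its absolute value is |J| = 5 (the area scaling factor).

Substituting x = 3u - 2v, y = -2u + 3v into the integrand,

    8x^2 + 8y^2 → 104u^2 - 192u v + 104v^2,

so the integral becomes

    ∬_R (104u^2 - 192u v + 104v^2) · |J| du dv = ∫_0^1 ∫_0^2 (520u^2 - 960u v + 520v^2) dv du.

Inner (v): 1040u^2 - 1920u + 4160/3.
Outer (u): 2320/3.

Therefore ∬_D (8x^2 + 8y^2) dx dy = 2320/3.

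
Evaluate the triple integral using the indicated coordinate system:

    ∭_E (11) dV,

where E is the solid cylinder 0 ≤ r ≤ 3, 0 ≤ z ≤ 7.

In cylindrical coordinates, x = r cos(θ), y = r sin(θ), z = z, and dV = r dr dθ dz.

The integrand becomes 11, so

    ∭_E (11) dV = ∫_{0}^{2π} ∫_{0}^{3} ∫_{0}^{7} (11) · r dz dr dθ.

Inner (z): 77r.
Middle (r from 0 to 3): 693/2.
Outer (θ): 693π.

Therefore the triple integral equals 693π.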